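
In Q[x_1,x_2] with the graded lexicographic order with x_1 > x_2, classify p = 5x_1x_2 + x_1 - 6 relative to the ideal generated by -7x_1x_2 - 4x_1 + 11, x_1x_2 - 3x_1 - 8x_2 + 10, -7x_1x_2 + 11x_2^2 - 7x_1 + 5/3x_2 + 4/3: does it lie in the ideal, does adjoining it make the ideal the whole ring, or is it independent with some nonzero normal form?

5x_1x_2 + x_1 - 6 lies in I (it reduces to 0).

First compute the reduced Gröbner basis of I by Buchberger's algorithm.
f_1 = -7x_1x_2 - 4x_1 + 11, LT = x_1x_2.
f_2 = x_1x_2 - 3x_1 - 8x_2 + 10, LT = x_1x_2.
f_3 = -7x_1x_2 + 11x_2^2 - 7x_1 + 5/3x_2 + 4/3, LT = x_1x_2.

S(f_1,f_2): lcm = x_1x_2. S = 25/7x_1 + 8x_2 - 81/7.
  reduce S modulo (f_1, f_2, f_3):
  remainder 25/7x_1 + 8x_2 - 81/7 ≠ 0; add h_4 = 25/7x_1 + 8x_2 - 81/7 to the basis.

S(f_1,f_3): lcm = x_1x_2. S = 11/7x_2^2 - 3/7x_1 + 5/21x_2 - 29/21.
  reduce S modulo (f_1, f_2, f_3, h_4):
  remainder 11/7x_2^2 + 629/525x_2 - 1454/525 ≠ 0; add h_5 = 11/7x_2^2 + 629/525x_2 - 1454/525 to the basis.

S(f_1,h_4): lcm = x_1x_2. S = -56/25x_2^2 + 4/7x_1 + 81/25x_2 - 11/7.
  reduce S modulo (f_1, f_2, f_3, h_4, h_5):
  remainder 75649/20625x_2 - 75649/20625 ≠ 0; add h_6 = 75649/20625x_2 - 75649/20625 to the basis.

The other S-polynomials (S(f_2,f_3), S(f_2,h_4), S(f_3,h_4), S(f_1,h_5), S(f_2,h_5), S(f_3,h_5), S(h_4,h_5), S(f_1,h_6), S(f_2,h_6), S(f_3,h_6), S(h_4,h_6), S(h_5,h_6)) all reduce to 0 modulo the current basis, so we have a Gröbner basis.
Inter-reduce: drop elements whose leading term is divisible by another's, tail-reduce, and make monic.
Reduced Gröbner basis: {x_1 - 1, x_2 - 1}.
Label its elements g_1 = x_1 - 1, g_2 = x_2 - 1.

Reduce p = 5x_1x_2 + x_1 - 6 modulo G:
  leading term x_1x_2: subtract (5x_2)·g_1 from 5x_1x_2 + x_1 - 6 → x_1 + 5x_2 - 6
  leading term x_1: subtract (1)·g_1 from x_1 + 5x_2 - 6 → 5x_2 - 5
  leading term x_2: subtract (5)·g_2 from 5x_2 - 5 → 0
  normal form = 0.
Since the normal form is 0, p ∈ I.

Ideal membership is decidable via reduction modulo a Gröbner basis.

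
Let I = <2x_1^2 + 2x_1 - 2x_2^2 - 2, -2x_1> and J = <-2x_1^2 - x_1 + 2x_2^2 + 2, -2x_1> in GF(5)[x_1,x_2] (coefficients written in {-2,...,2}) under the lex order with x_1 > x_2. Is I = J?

Two ideals are equal iff their reduced Gröbner bases coincide (the reduced basis is unique for a fixed ordering).
Buchberger on the first generating set:
f_1 = 2x_1^2 + 2x_1 - 2x_2^2 - 2, LT = x_1^2.
f_2 = -2x_1, LT = x_1.

S(f_1,f_2): lcm = x_1^2. S = x_1 - x_2^2 - 1.
  leading term x_1: subtract (2)·f_2 from x_1 - x_2^2 - 1 → -x_2^2 - 1
  leading term x_2^2: no divisor's leading term divides it; move -x_2^2 to the remainder.
  leading term 1: no divisor's leading term divides it; move -1 to the remainder.
  remainder -x_2^2 - 1 ≠ 0; add g_3 = -x_2^2 - 1 to the basis.

S(f_1,g_3): leading monomials are coprime, so the S-polynomial reduces to 0 (Buchberger's first criterion).
S(f_2,g_3): leading monomials are coprime, so the S-polynomial reduces to 0 (Buchberger's first criterion).
Every S-polynomial of the final basis reduces to 0, so we have a Gröbner basis.
Inter-reduce: drop elements whose leading term is divisible by another's, tail-reduce, and make monic.
Reduced Gröbner basis: {x_1, x_2^2 + 1}.

Buchberger on the second generating set:
h_1 = -2x_1^2 - x_1 + 2x_2^2 + 2, LT = x_1^2.
h_2 = -2x_1, LT = x_1.

S(h_1,h_2): lcm = x_1^2. S = -2x_1 - x_2^2 - 1.
  leading term x_1: subtract (1)·h_2 from -2x_1 - x_2^2 - 1 → -x_2^2 - 1
  leading term x_2^2: no divisor's leading term divides it; move -x_2^2 to the remainder.
  leading term 1: no divisor's leading term divides it; move -1 to the remainder.
  remainder -x_2^2 - 1 ≠ 0; add k_3 = -x_2^2 - 1 to the basis.

S(h_1,k_3): leading monomials are coprime, so the S-polynomial reduces to 0 (Buchberger's first criterion).
S(h_2,k_3): leading monomials are coprime, so the S-polynomial reduces to 0 (Buchberger's first criterion).
Every S-polynomial of the final basis reduces to 0, so we have a Gröbner basis.
Inter-reduce: drop elements whose leading term is divisible by another's, tail-reduce, and make monic.
Reduced Gröbner basis: {x_1, x_2^2 + 1}.

The two bases agree; hence the ideals are identical.
The same test decides containment: I ⊆ J iff every generator of I reduces to 0 modulo a Gröbner basis of J.

Yes, the ideals are equal.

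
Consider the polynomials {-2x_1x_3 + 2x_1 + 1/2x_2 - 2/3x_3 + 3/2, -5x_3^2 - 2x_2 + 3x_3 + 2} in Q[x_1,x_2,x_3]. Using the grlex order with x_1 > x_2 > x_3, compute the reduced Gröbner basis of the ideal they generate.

Buchberger's algorithm terminates because the ascending chain of leading-term ideals stabilizes.

f_1 = -2x_1x_3 + 2x_1 + 1/2x_2 - 2/3x_3 + 3/2, LT = x_1x_3.
f_2 = -5x_3^2 - 2x_2 + 3x_3 + 2, LT = x_3^2.

S(f_1,f_2): lcm = x_1x_3^2. S = -2/5x_1x_2 - 2/5x_1x_3 - 1/4x_2x_3 + 1/3x_3^2 + 2/5x_1 - 3/4x_3.
  leading term x_1x_2: no divisor's leading term divides it; move -2/5x_1x_2 to the remainder.
  leading term x_1x_3: subtract (1/5)·f_1 from -2/5x_1x_3 - 1/4x_2x_3 + 1/3x_3^2 + 2/5x_1 - 3/4x_3 → -1/4x_2x_3 + 1/3x_3^2 - 1/10x_2 - 37/60x_3 - 3/10
  leading term x_2x_3: no divisor's leading term divides it; move -1/4x_2x_3 to the remainder.
  leading term x_3^2: subtract (-1/15)·f_2 from 1/3x_3^2 - 1/10x_2 - 37/60x_3 - 3/10 → -7/30x_2 - 5/12x_3 - 1/6
  leading term x_2: no divisor's leading term divides it; move -7/30x_2 to the remainder.
  leading term x_3: no divisor's leading term divides it; move -5/12x_3 to the remainder.
  leading term 1: no divisor's leading term divides it; move -1/6 to the remainder.
  remainder -2/5x_1x_2 - 1/4x_2x_3 - 7/30x_2 - 5/12x_3 - 1/6 ≠ 0; add g_3 = -2/5x_1x_2 - 1/4x_2x_3 - 7/30x_2 - 5/12x_3 - 1/6 to the basis.

The other S-polynomials (S(f_1,g_3), S(f_2,g_3)) all reduce to 0 modulo the current basis, so we have a Gröbner basis.

G = {x_1x_2 + 5/8x_2x_3 + 7/12x_2 + 25/24x_3 + 5/12, x_1x_3 - x_1 - 1/4x_2 + 1/3x_3 - 3/4, x_3^2 + 2/5x_2 - 3/5x_3 - 2/5}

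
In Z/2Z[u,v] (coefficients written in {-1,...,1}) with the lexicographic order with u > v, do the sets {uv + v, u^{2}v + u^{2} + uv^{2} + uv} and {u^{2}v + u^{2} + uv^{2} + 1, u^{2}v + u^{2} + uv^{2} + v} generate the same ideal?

No, the ideals differ.

Equality of ideals is decidable: compute both reduced Gröbner bases (unique for the ordering) and check whether they agree.
Buchberger on the first generating set:
f_1 = uv + v, LT = uv.
f_2 = u^{2}v + u^{2} + uv^{2} + uv, LT = u^{2}v.

S(f_1,f_2): lcm = u^{2}v. S = u^{2} + uv^{2}.
  leading term u^{2}: no divisor's leading term divides it; move u^{2} to the remainder.
  leading term uv^{2}: subtract (v)·f_1 from uv^{2} → v^{2}
  leading term v^{2}: no divisor's leading term divides it; move v^{2} to the remainder.
  remainder u^{2} + v^{2} ≠ 0; add g_3 = u^{2} + v^{2} to the basis.

S(f_1,g_3): lcm = u^{2}v. S = uv + v^{3}.
  leading term uv: subtract (1)·f_1 from uv + v^{3} → v^{3} + v
  leading term v^{3}: no divisor's leading term divides it; move v^{3} to the remainder.
  leading term v: no divisor's leading term divides it; move v to the remainder.
  remainder v^{3} + v ≠ 0; add g_4 = v^{3} + v to the basis.

The other S-polynomials (S(f_2,g_3), S(f_1,g_4), S(f_2,g_4), S(g_3,g_4)) all reduce to 0 modulo the current basis, so we have a Gröbner basis.
Inter-reduce: drop elements whose leading term is divisible by another's, tail-reduce, and make monic.
Reduced Gröbner basis: {u^{2} + v^{2}, uv + v, v^{3} + v}.

Buchberger on the second generating set:
h_1 = u^{2}v + u^{2} + uv^{2} + 1, LT = u^{2}v.
h_2 = u^{2}v + u^{2} + uv^{2} + v, LT = u^{2}v.

S(h_1,h_2): lcm = u^{2}v. S = v + 1.
  leading term v: no divisor's leading term divides it; move v to the remainder.
  leading term 1: no divisor's leading term divides it; move 1 to the remainder.
  remainder v + 1 ≠ 0; add k_3 = v + 1 to the basis.

S(h_1,k_3): lcm = u^{2}v. S = uv^{2} + 1.
  leading term uv^{2}: subtract (uv)·k_3 from uv^{2} + 1 → uv + 1
  leading term uv: subtract (u)·k_3 from uv + 1 → u + 1
  leading term u: no divisor's leading term divides it; move u to the remainder.
  leading term 1: no divisor's leading term divides it; move 1 to the remainder.
  remainder u + 1 ≠ 0; add k_4 = u + 1 to the basis.

The other S-polynomials (S(h_2,k_3), S(h_1,k_4), S(h_2,k_4), S(k_3,k_4)) all reduce to 0 modulo the current basis, so we have a Gröbner basis.
Inter-reduce: drop elements whose leading term is divisible by another's, tail-reduce, and make monic.
Reduced Gröbner basis: {u + 1, v + 1}.

These differ, so the ideals are not equal.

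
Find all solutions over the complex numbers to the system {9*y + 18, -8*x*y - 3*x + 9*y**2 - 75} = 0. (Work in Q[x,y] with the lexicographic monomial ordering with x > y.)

Compute a lex Gröbner basis by Buchberger's algorithm.
f_1 = 9*y + 18, LT = y.
f_2 = -8*x*y - 3*x + 9*y**2 - 75, LT = x*y.

S(f_1,f_2): lcm = x*y. S = 13/8*x + 9/8*y**2 - 75/8.
  leading term x: no divisor's leading term divides it; move 13/8*x to the remainder.
  leading term y**2: subtract (1/8*y)·f_1 from 9/8*y**2 - 75/8 → -9/4*y - 75/8
  leading term y: subtract (-1/4)·f_1 from -9/4*y - 75/8 → -39/8
  leading term 1: no divisor's leading term divides it; move -39/8 to the remainder.
  remainder 13/8*x - 39/8 ≠ 0; add h_3 = 13/8*x - 39/8 to the basis.

The other S-polynomials (S(f_1,h_3), S(f_2,h_3)) all reduce to 0 modulo the current basis, so we have a Gröbner basis.
Inter-reduce: drop elements whose leading term is divisible by another's, tail-reduce, and make monic.
Reduced Gröbner basis: {x - 3, y + 2}.

Since the basis is lex-ordered, y + 2 is univariate in y. Its roots are {-2}. Back-substituting each root into the other basis elements fixes the other coordinates.
  y = -2: the earlier basis element becomes x - 3 = 0, giving x = 3 — point (3, -2).
Substituting each solution back into the original system confirms all equations vanish.

{(3, -2)}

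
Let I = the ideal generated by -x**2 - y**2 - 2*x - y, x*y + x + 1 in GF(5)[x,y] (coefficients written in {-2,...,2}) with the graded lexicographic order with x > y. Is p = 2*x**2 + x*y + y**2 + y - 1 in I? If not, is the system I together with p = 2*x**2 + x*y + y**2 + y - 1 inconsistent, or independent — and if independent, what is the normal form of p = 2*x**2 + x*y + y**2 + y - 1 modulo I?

First compute the reduced Gröbner basis of I by Buchberger's algorithm.
f_1 = -x**2 - y**2 - 2*x - y, LT = x**2.
f_2 = x*y + x + 1, LT = x*y.

S(f_1,f_2): lcm = x**2*y. S = y**3 - x**2 + 2*x*y + y**2 - x.
  reduce S modulo (f_1, f_2):
  remainder y**3 + 2*y**2 - x + y - 2 ≠ 0; add h_3 = y**3 + 2*y**2 - x + y - 2 to the basis.

The other S-polynomials (S(f_1,h_3), S(f_2,h_3)) all reduce to 0 modulo the current basis, so we have a Gröbner basis.
Inter-reduce: drop elements whose leading term is divisible by another's, tail-reduce, and make monic.
Reduced Gröbner basis: {y**3 + 2*y**2 - x + y - 2, x**2 + y**2 + 2*x + y, x*y + x + 1}.
Label its elements g_1 = y**3 + 2*y**2 - x + y - 2, g_2 = x**2 + y**2 + 2*x + y, g_3 = x*y + x + 1.

Reduce p = 2*x**2 + x*y + y**2 + y - 1 modulo G:
  leading term x**2: subtract (2)·g_2 from 2*x**2 + x*y + y**2 + y - 1 → x*y - y**2 + x - y - 1
  leading term x*y: subtract (1)·g_3 from x*y - y**2 + x - y - 1 → -y**2 - y - 2
  leading term y**2: no divisor's leading term divides it; move -y**2 to the remainder.
  leading term y: no divisor's leading term divides it; move -y to the remainder.
  leading term 1: no divisor's leading term divides it; move -2 to the remainder.
  normal form = -y**2 - y - 2.
The normal form is nonzero, so p ∉ I. Since p minus its normal form lies in I, I + (p) = I + (r) where r = -y**2 - y - 2; decide whether this ideal is the whole ring.
Run Buchberger on G together with r (pairs among the g_i already reduce to 0 since G is a Gröbner basis):
g_1 = y**3 + 2*y**2 - x + y - 2, LT = y**3.
g_2 = x**2 + y**2 + 2*x + y, LT = x**2.
g_3 = x*y + x + 1, LT = x*y.
r = -y**2 - y - 2, LT = y**2.

S(g_1,r): lcm = y**3. S = y**2 - x - y - 2.
  reduce S modulo (g_1, g_2, g_3, r):
  remainder -x - 2*y + 1 ≠ 0; add m_5 = -x - 2*y + 1 to the basis.

S(g_3,r): lcm = x*y**2. S = -2*x + y.
  reduce S modulo (g_1, g_2, g_3, r, m_5):
  remainder -2 ≠ 0; add m_6 = -2 to the basis.

The other S-polynomials (S(g_1,g_2), S(g_1,g_3), S(g_2,g_3), S(g_2,r), S(g_1,m_5), S(g_2,m_5), S(g_3,m_5), S(r,m_5), S(g_1,m_6), S(g_2,m_6), S(g_3,m_6), S(r,m_6), S(m_5,m_6)) all reduce to 0 modulo the current basis, so we have a Gröbner basis.
Inter-reduce: drop elements whose leading term is divisible by another's, tail-reduce, and make monic.
Reduced Gröbner basis: {1}.
The reduced Gröbner basis of I + (p) is {1}: the ideal is the whole ring, so the enlarged system has no common solution — adjoining p is inconsistent.

Ideal membership is decidable via reduction modulo a Gröbner basis.

Adjoining 2*x**2 + x*y + y**2 + y - 1 makes the ideal the whole ring: the system is inconsistent.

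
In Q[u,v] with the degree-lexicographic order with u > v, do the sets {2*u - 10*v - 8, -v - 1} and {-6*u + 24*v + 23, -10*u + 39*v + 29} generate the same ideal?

For a fixed monomial order, each ideal has a unique reduced Gröbner basis; comparing bases decides equality.
Buchberger on the first generating set:
f_1 = 2*u - 10*v - 8, LT = u.
f_2 = -v - 1, LT = v.

The S-polynomials (S(f_1,f_2)) all reduce to 0 modulo the current basis, so we have a Gröbner basis.
Inter-reduce: drop elements whose leading term is divisible by another's, tail-reduce, and make monic.
Reduced Gröbner basis: {u + 1, v + 1}.

Buchberger on the second generating set:
h_1 = -6*u + 24*v + 23, LT = u.
h_2 = -10*u + 39*v + 29, LT = u.

S(h_1,h_2): lcm = u. S = -1/10*v - 14/15.
  leading term v: no divisor's leading term divides it; move -1/10*v to the remainder.
  leading term 1: no divisor's leading term divides it; move -14/15 to the remainder.
  remainder -1/10*v - 14/15 ≠ 0; add k_3 = -1/10*v - 14/15 to the basis.

The other S-polynomials (S(h_1,k_3), S(h_2,k_3)) all reduce to 0 modulo the current basis, so we have a Gröbner basis.
Inter-reduce: drop elements whose leading term is divisible by another's, tail-reduce, and make monic.
Reduced Gröbner basis: {u + 67/2, v + 28/3}.

The bases are distinct; the ideals are different.

No, the ideals differ.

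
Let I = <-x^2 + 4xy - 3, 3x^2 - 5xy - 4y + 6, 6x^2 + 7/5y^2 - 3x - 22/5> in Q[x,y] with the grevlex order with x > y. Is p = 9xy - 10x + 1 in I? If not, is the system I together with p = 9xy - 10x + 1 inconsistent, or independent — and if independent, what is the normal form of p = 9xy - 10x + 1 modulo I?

First compute the reduced Gröbner basis of I by Buchberger's algorithm.
f_1 = -x^2 + 4xy - 3, LT = x^2.
f_2 = 3x^2 - 5xy - 4y + 6, LT = x^2.
f_3 = 6x^2 + 7/5y^2 - 3x - 22/5, LT = x^2.

S(f_1,f_2): lcm = x^2. S = -7/3xy + 4/3y + 1.
  leading term xy: no divisor's leading term divides it; move -7/3xy to the remainder.
  leading term y: no divisor's leading term divides it; move 4/3y to the remainder.
  leading term 1: no divisor's leading term divides it; move 1 to the remainder.
  remainder -7/3xy + 4/3y + 1 ≠ 0; add h_4 = -7/3xy + 4/3y + 1 to the basis.

S(f_1,f_3): lcm = x^2. S = -4xy - 7/30y^2 + 1/2x + 56/15.
  leading term xy: subtract (12/7)·h_4 from -4xy - 7/30y^2 + 1/2x + 56/15 → -7/30y^2 + 1/2x - 16/7y + 212/105
  leading term y^2: no divisor's leading term divides it; move -7/30y^2 to the remainder.
  leading term x: no divisor's leading term divides it; move 1/2x to the remainder.
  leading term y: no divisor's leading term divides it; move -16/7y to the remainder.
  leading term 1: no divisor's leading term divides it; move 212/105 to the remainder.
  remainder -7/30y^2 + 1/2x - 16/7y + 212/105 ≠ 0; add h_5 = -7/30y^2 + 1/2x - 16/7y + 212/105 to the basis.

S(f_1,h_4): lcm = x^2y. S = -4xy^2 + 4/7xy + 3/7x + 3y.
  leading term xy^2: subtract (12/7y)·h_4 from -4xy^2 + 4/7xy + 3/7x + 3y → 4/7xy - 16/7y^2 + 3/7x + 9/7y
  leading term xy: subtract (-12/49)·h_4 from 4/7xy - 16/7y^2 + 3/7x + 9/7y → -16/7y^2 + 3/7x + 79/49y + 12/49
  leading term y^2: subtract (480/49)·h_5 from -16/7y^2 + 3/7x + 79/49y + 12/49 → -219/49x + 8233/343y - 6700/343
  leading term x: no divisor's leading term divides it; move -219/49x to the remainder.
  leading term y: no divisor's leading term divides it; move 8233/343y to the remainder.
  leading term 1: no divisor's leading term divides it; move -6700/343 to the remainder.
  remainder -219/49x + 8233/343y - 6700/343 ≠ 0; add h_6 = -219/49x + 8233/343y - 6700/343 to the basis.

S(h_4,h_5): lcm = xy^2. S = 15/7x^2 - 480/49xy - 4/7y^2 + 424/49x - 3/7y.
  leading term x^2: subtract (-15/7)·f_1 from 15/7x^2 - 480/49xy - 4/7y^2 + 424/49x - 3/7y → -60/49xy - 4/7y^2 + 424/49x - 3/7y - 45/7
  leading term xy: subtract (180/343)·h_4 from -60/49xy - 4/7y^2 + 424/49x - 3/7y - 45/7 → -4/7y^2 + 424/49x - 387/343y - 2385/343
  leading term y^2: subtract (120/49)·h_5 from -4/7y^2 + 424/49x - 387/343y - 2385/343 → 52/7x + 219/49y - 583/49
  leading term x: subtract (-364/219)·h_6 from 52/7x + 219/49y - 583/49 → 68011/1533y - 68011/1533
  leading term y: no divisor's leading term divides it; move 68011/1533y to the remainder.
  leading term 1: no divisor's leading term divides it; move -68011/1533 to the remainder.
  remainder 68011/1533y - 68011/1533 ≠ 0; add h_7 = 68011/1533y - 68011/1533 to the basis.

The other S-polynomials (S(f_2,f_3), S(f_2,h_4), S(f_3,h_4), S(f_1,h_5), S(f_2,h_5), S(f_3,h_5), S(f_1,h_6), S(f_2,h_6), S(f_3,h_6), S(h_4,h_6), S(h_5,h_6), S(f_1,h_7), S(f_2,h_7), S(f_3,h_7), S(h_4,h_7), S(h_5,h_7), S(h_6,h_7)) all reduce to 0 modulo the current basis, so we have a Gröbner basis.
Inter-reduce: drop elements whose leading term is divisible by another's, tail-reduce, and make monic.
Reduced Gröbner basis: {x - 1, y - 1}.
Label its elements g_1 = x - 1, g_2 = y - 1.

Reduce p = 9xy - 10x + 1 modulo G:
  leading term xy: subtract (9y)·g_1 from 9xy - 10x + 1 → -10x + 9y + 1
  leading term x: subtract (-10)·g_1 from -10x + 9y + 1 → 9y - 9
  leading term y: subtract (9)·g_2 from 9y - 9 → 0
  normal form = 0.
Since the normal form is 0, p ∈ I.

The remainder on division by a Gröbner basis is unique — it is the normal form.

9xy - 10x + 1 lies in I (it reduces to 0).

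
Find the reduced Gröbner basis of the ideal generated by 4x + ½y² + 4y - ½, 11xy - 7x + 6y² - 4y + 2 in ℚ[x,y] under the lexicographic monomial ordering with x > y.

f_1 = 4x + ½y² + 4y - ½, LT = x.
f_2 = 11xy - 7x + 6y² - 4y + 2, LT = xy.

S(f_1,f_2): lcm = xy. S = 7/11x + ⅛y³ + 5/11y² + 21/88y - 2/11.
  leading term x: subtract (7/44)·f_1 from 7/11x + ⅛y³ + 5/11y² + 21/88y - 2/11 → ⅛y³ + ⅜y² - 35/88y - 9/88
  leading term y³: no divisor's leading term divides it; move ⅛y³ to the remainder.
  leading term y²: no divisor's leading term divides it; move ⅜y² to the remainder.
  leading term y: no divisor's leading term divides it; move -35/88y to the remainder.
  leading term 1: no divisor's leading term divides it; move -9/88 to the remainder.
  remainder ⅛y³ + ⅜y² - 35/88y - 9/88 ≠ 0; add g_3 = ⅛y³ + ⅜y² - 35/88y - 9/88 to the basis.

The other S-polynomials (S(f_1,g_3), S(f_2,g_3)) all reduce to 0 modulo the current basis, so we have a Gröbner basis.
Inter-reduce: drop elements whose leading term is divisible by another's, tail-reduce, and make monic.

G = {x + ⅛y² + y - ⅛, y³ + 3y² - 35/11y - 9/11}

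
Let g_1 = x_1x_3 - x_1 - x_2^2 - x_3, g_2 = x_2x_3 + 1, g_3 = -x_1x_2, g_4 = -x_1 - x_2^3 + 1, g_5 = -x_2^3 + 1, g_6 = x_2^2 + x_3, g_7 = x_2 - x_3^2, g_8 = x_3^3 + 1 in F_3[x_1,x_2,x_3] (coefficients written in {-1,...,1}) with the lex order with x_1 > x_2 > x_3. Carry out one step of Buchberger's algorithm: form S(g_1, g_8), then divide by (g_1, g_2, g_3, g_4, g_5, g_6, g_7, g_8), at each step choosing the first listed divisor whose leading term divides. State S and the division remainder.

S(g_1, g_8) = -x_1x_3^2 - x_1 - x_2^2x_3^2 - x_3^3; remainder on division = 0.

lcm(LM(g_1), LM(g_8)) = x_1x_3^3.
S = (lcm/LT(g_1))·g_1 − (lcm/LT(g_8))·g_8 = -x_1x_3^2 - x_1 - x_2^2x_3^2 - x_3^3.
Reduce S modulo (g_1, g_2, g_3, g_4, g_5, g_6, g_7, g_8) in that order:
  leading term x_1x_3^2: subtract (-x_3)·g_1 from -x_1x_3^2 - x_1 - x_2^2x_3^2 - x_3^3 → -x_1x_3 - x_1 - x_2^2x_3^2 - x_2^2x_3 - x_3^3 - x_3^2
  leading term x_1x_3: subtract (-1)·g_1 from -x_1x_3 - x_1 - x_2^2x_3^2 - x_2^2x_3 - x_3^3 - x_3^2 → x_1 - x_2^2x_3^2 - x_2^2x_3 - x_2^2 - x_3^3 - x_3^2 - x_3
  leading term x_1: subtract (-1)·g_4 from x_1 - x_2^2x_3^2 - x_2^2x_3 - x_2^2 - x_3^3 - x_3^2 - x_3 → -x_2^3 - x_2^2x_3^2 - x_2^2x_3 - x_2^2 - x_3^3 - x_3^2 - x_3 + 1
  leading term x_2^3: subtract (1)·g_5 from -x_2^3 - x_2^2x_3^2 - x_2^2x_3 - x_2^2 - x_3^3 - x_3^2 - x_3 + 1 → -x_2^2x_3^2 - x_2^2x_3 - x_2^2 - x_3^3 - x_3^2 - x_3
  leading term x_2^2x_3^2: subtract (-x_2x_3)·g_2 from -x_2^2x_3^2 - x_2^2x_3 - x_2^2 - x_3^3 - x_3^2 - x_3 → -x_2^2x_3 - x_2^2 + x_2x_3 - x_3^3 - x_3^2 - x_3
  leading term x_2^2x_3: subtract (-x_2)·g_2 from -x_2^2x_3 - x_2^2 + x_2x_3 - x_3^3 - x_3^2 - x_3 → -x_2^2 + x_2x_3 + x_2 - x_3^3 - x_3^2 - x_3
  leading term x_2^2: subtract (-1)·g_6 from -x_2^2 + x_2x_3 + x_2 - x_3^3 - x_3^2 - x_3 → x_2x_3 + x_2 - x_3^3 - x_3^2
  leading term x_2x_3: subtract (1)·g_2 from x_2x_3 + x_2 - x_3^3 - x_3^2 → x_2 - x_3^3 - x_3^2 - 1
  leading term x_2: subtract (1)·g_7 from x_2 - x_3^3 - x_3^2 - 1 → -x_3^3 - 1
  leading term x_3^3: subtract (-1)·g_8 from -x_3^3 - 1 → 0
The remainder is 0, so this S-polynomial contributes no new basis element.
An S-polynomial is built so that the two leading terms cancel; whether anything survives reduction is exactly the Gröbner-basis criterion.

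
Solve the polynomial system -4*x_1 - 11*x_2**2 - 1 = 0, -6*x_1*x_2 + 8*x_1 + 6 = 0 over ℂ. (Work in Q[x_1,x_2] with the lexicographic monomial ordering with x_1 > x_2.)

{(-3, 1), (-77/72 + sqrt(1177)/72, 1/6 - sqrt(1177)/66), (-77/72 - sqrt(1177)/72, 1/6 + sqrt(1177)/66)}

Compute a lex Gröbner basis by Buchberger's algorithm.
f_1 = -4*x_1 - 11*x_2**2 - 1, LT = x_1.
f_2 = -6*x_1*x_2 + 8*x_1 + 6, LT = x_1*x_2.

S(f_1,f_2): lcm = x_1*x_2. S = 4/3*x_1 + 11/4*x_2**3 + 1/4*x_2 + 1.
  leading term x_1: subtract (-1/3)·f_1 from 4/3*x_1 + 11/4*x_2**3 + 1/4*x_2 + 1 → 11/4*x_2**3 - 11/3*x_2**2 + 1/4*x_2 + 2/3
  leading term x_2**3: no divisor's leading term divides it; move 11/4*x_2**3 to the remainder.
  leading term x_2**2: no divisor's leading term divides it; move -11/3*x_2**2 to the remainder.
  leading term x_2: no divisor's leading term divides it; move 1/4*x_2 to the remainder.
  leading term 1: no divisor's leading term divides it; move 2/3 to the remainder.
  remainder 11/4*x_2**3 - 11/3*x_2**2 + 1/4*x_2 + 2/3 ≠ 0; add h_3 = 11/4*x_2**3 - 11/3*x_2**2 + 1/4*x_2 + 2/3 to the basis.

The other S-polynomials (S(f_1,h_3), S(f_2,h_3)) all reduce to 0 modulo the current basis, so we have a Gröbner basis.
Inter-reduce: drop elements whose leading term is divisible by another's, tail-reduce, and make monic.
Reduced Gröbner basis: {x_1 + 11/4*x_2**2 + 1/4, x_2**3 - 4/3*x_2**2 + 1/11*x_2 + 8/33}.

From the last basis element, x_2**3 - 4/3*x_2**2 + 1/11*x_2 + 8/33 = 0, so x_2 takes values in {1, 1/6 - sqrt(1177)/66, 1/6 + sqrt(1177)/66}. Each choice, substituted upward through the basis, yields the corresponding point(s) of the solution set.
  x_2 = 1: the earlier basis element becomes x_1 + 3 = 0, giving x_1 = -3 — point (-3, 1).
  x_2 = 1/6 - sqrt(1177)/66: the earlier basis element becomes x_1 - sqrt(1177)/72 + 77/72 = 0, giving x_1 = -77/72 + sqrt(1177)/72 — point (-77/72 + sqrt(1177)/72, 1/6 - sqrt(1177)/66).
  x_2 = 1/6 + sqrt(1177)/66: the earlier basis element becomes x_1 + sqrt(1177)/72 + 77/72 = 0, giving x_1 = -77/72 - sqrt(1177)/72 — point (-77/72 - sqrt(1177)/72, 1/6 + sqrt(1177)/66).
Check: every point annihilates each of the original generators.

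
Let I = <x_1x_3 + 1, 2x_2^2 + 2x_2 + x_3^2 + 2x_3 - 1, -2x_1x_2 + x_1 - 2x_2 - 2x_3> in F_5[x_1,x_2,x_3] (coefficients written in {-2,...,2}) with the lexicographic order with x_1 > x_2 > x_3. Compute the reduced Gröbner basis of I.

The reduced Gröbner basis is the canonical form of the ideal for this ordering.

f_1 = x_1x_3 + 1, LT = x_1x_3.
f_2 = 2x_2^2 + 2x_2 + x_3^2 + 2x_3 - 1, LT = x_2^2.
f_3 = -2x_1x_2 + x_1 - 2x_2 - 2x_3, LT = x_1x_2.

S(f_1,f_3): lcm = x_1x_2x_3. S = -2x_1x_3 - x_2x_3 + x_2 - x_3^2.
  leading term x_1x_3: subtract (-2)·f_1 from -2x_1x_3 - x_2x_3 + x_2 - x_3^2 → -x_2x_3 + x_2 - x_3^2 + 2
  leading term x_2x_3: no divisor's leading term divides it; move -x_2x_3 to the remainder.
  leading term x_2: no divisor's leading term divides it; move x_2 to the remainder.
  leading term x_3^2: no divisor's leading term divides it; move -x_3^2 to the remainder.
  leading term 1: no divisor's leading term divides it; move 2 to the remainder.
  remainder -x_2x_3 + x_2 - x_3^2 + 2 ≠ 0; add g_4 = -x_2x_3 + x_2 - x_3^2 + 2 to the basis.

S(f_2,f_3): lcm = x_1x_2^2. S = -x_1x_2 - 2x_1x_3^2 + x_1x_3 + 2x_1 - x_2^2 - x_2x_3.
  leading term x_1x_2: subtract (-2)·f_3 from -x_1x_2 - 2x_1x_3^2 + x_1x_3 + 2x_1 - x_2^2 - x_2x_3 → -2x_1x_3^2 + x_1x_3 - x_1 - x_2^2 - x_2x_3 + x_2 + x_3
  leading term x_1x_3^2: subtract (-2x_3)·f_1 from -2x_1x_3^2 + x_1x_3 - x_1 - x_2^2 - x_2x_3 + x_2 + x_3 → x_1x_3 - x_1 - x_2^2 - x_2x_3 + x_2 - 2x_3
  leading term x_1x_3: subtract (1)·f_1 from x_1x_3 - x_1 - x_2^2 - x_2x_3 + x_2 - 2x_3 → -x_1 - x_2^2 - x_2x_3 + x_2 - 2x_3 - 1
  leading term x_1: no divisor's leading term divides it; move -x_1 to the remainder.
  leading term x_2^2: subtract (2)·f_2 from -x_2^2 - x_2x_3 + x_2 - 2x_3 - 1 → -x_2x_3 + 2x_2 - 2x_3^2 - x_3 + 1
  leading term x_2x_3: subtract (1)·g_4 from -x_2x_3 + 2x_2 - 2x_3^2 - x_3 + 1 → x_2 - x_3^2 - x_3 - 1
  leading term x_2: no divisor's leading term divides it; move x_2 to the remainder.
  leading term x_3^2: no divisor's leading term divides it; move -x_3^2 to the remainder.
  leading term x_3: no divisor's leading term divides it; move -x_3 to the remainder.
  leading term 1: no divisor's leading term divides it; move -1 to the remainder.
  remainder -x_1 + x_2 - x_3^2 - x_3 - 1 ≠ 0; add g_5 = -x_1 + x_2 - x_3^2 - x_3 - 1 to the basis.

S(f_2,g_4): lcm = x_2^2x_3. S = x_2^2 - x_2x_3^2 + x_2x_3 + 2x_2 - 2x_3^3 + x_3^2 + 2x_3.
  leading term x_2^2: subtract (-2)·f_2 from x_2^2 - x_2x_3^2 + x_2x_3 + 2x_2 - 2x_3^3 + x_3^2 + 2x_3 → -x_2x_3^2 + x_2x_3 + x_2 - 2x_3^3 - 2x_3^2 + x_3 - 2
  leading term x_2x_3^2: subtract (x_3)·g_4 from -x_2x_3^2 + x_2x_3 + x_2 - 2x_3^3 - 2x_3^2 + x_3 - 2 → x_2 - x_3^3 - 2x_3^2 - x_3 - 2
  leading term x_2: no divisor's leading term divides it; move x_2 to the remainder.
  leading term x_3^3: no divisor's leading term divides it; move -x_3^3 to the remainder.
  leading term x_3^2: no divisor's leading term divides it; move -2x_3^2 to the remainder.
  leading term x_3: no divisor's leading term divides it; move -x_3 to the remainder.
  leading term 1: no divisor's leading term divides it; move -2 to the remainder.
  remainder x_2 - x_3^3 - 2x_3^2 - x_3 - 2 ≠ 0; add g_6 = x_2 - x_3^3 - 2x_3^2 - x_3 - 2 to the basis.

S(f_2,g_6): lcm = x_2^2. S = x_2x_3^3 + 2x_2x_3^2 + x_2x_3 - 2x_2 - 2x_3^2 + x_3 + 2.
  leading term x_2x_3^3: subtract (-x_3^2)·g_4 from x_2x_3^3 + 2x_2x_3^2 + x_2x_3 - 2x_2 - 2x_3^2 + x_3 + 2 → -2x_2x_3^2 + x_2x_3 - 2x_2 - x_3^4 + x_3 + 2
  leading term x_2x_3^2: subtract (2x_3)·g_4 from -2x_2x_3^2 + x_2x_3 - 2x_2 - x_3^4 + x_3 + 2 → -x_2x_3 - 2x_2 - x_3^4 + 2x_3^3 + 2x_3 + 2
  leading term x_2x_3: subtract (1)·g_4 from -x_2x_3 - 2x_2 - x_3^4 + 2x_3^3 + 2x_3 + 2 → 2x_2 - x_3^4 + 2x_3^3 + x_3^2 + 2x_3
  leading term x_2: subtract (2)·g_6 from 2x_2 - x_3^4 + 2x_3^3 + x_3^2 + 2x_3 → -x_3^4 - x_3^3 - x_3 - 1
  leading term x_3^4: no divisor's leading term divides it; move -x_3^4 to the remainder.
  leading term x_3^3: no divisor's leading term divides it; move -x_3^3 to the remainder.
  leading term x_3: no divisor's leading term divides it; move -x_3 to the remainder.
  leading term 1: no divisor's leading term divides it; move -1 to the remainder.
  remainder -x_3^4 - x_3^3 - x_3 - 1 ≠ 0; add g_7 = -x_3^4 - x_3^3 - x_3 - 1 to the basis.

The other S-polynomials (S(f_1,f_2), S(f_1,g_4), S(f_3,g_4), S(f_1,g_5), S(f_2,g_5), S(f_3,g_5), S(g_4,g_5), S(f_1,g_6), S(f_3,g_6), S(g_4,g_6), S(g_5,g_6), S(f_1,g_7), S(f_2,g_7), S(f_3,g_7), S(g_4,g_7), S(g_5,g_7), S(g_6,g_7)) all reduce to 0 modulo the current basis, so we have a Gröbner basis.
Inter-reduce: drop elements whose leading term is divisible by another's, tail-reduce, and make monic.

G = {x_1 - x_3^3 - x_3^2 - 1, x_2 - x_3^3 - 2x_3^2 - x_3 - 2, x_3^4 + x_3^3 + x_3 + 1}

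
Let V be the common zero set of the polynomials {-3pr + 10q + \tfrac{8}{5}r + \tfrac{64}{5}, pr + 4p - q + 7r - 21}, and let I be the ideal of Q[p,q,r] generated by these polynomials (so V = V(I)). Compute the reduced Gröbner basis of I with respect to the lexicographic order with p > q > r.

The reduced Gröbner basis is the canonical form of the ideal for this ordering.

f_1 = -3pr + 10q + \tfrac{8}{5}r + \tfrac{64}{5}, LT = pr.
f_2 = pr + 4p - q + 7r - 21, LT = pr.

S(f_1,f_2): lcm = pr. S = -4p - \tfrac{7}{3}q - \tfrac{113}{15}r + \tfrac{251}{15}.
  leading term p: no divisor's leading term divides it; move -4p to the remainder.
  leading term q: no divisor's leading term divides it; move -\tfrac{7}{3}q to the remainder.
  leading term r: no divisor's leading term divides it; move -\tfrac{113}{15}r to the remainder.
  leading term 1: no divisor's leading term divides it; move \tfrac{251}{15} to the remainder.
  remainder -4p - \tfrac{7}{3}q - \tfrac{113}{15}r + \tfrac{251}{15} ≠ 0; add g_3 = -4p - \tfrac{7}{3}q - \tfrac{113}{15}r + \tfrac{251}{15} to the basis.

S(f_1,g_3): lcm = pr. S = -\tfrac{7}{12}qr - \tfrac{10}{3}q - \tfrac{113}{60}r^{2} + \tfrac{73}{20}r - \tfrac{64}{15}.
  leading term qr: no divisor's leading term divides it; move -\tfrac{7}{12}qr to the remainder.
  leading term q: no divisor's leading term divides it; move -\tfrac{10}{3}q to the remainder.
  leading term r^{2}: no divisor's leading term divides it; move -\tfrac{113}{60}r^{2} to the remainder.
  leading term r: no divisor's leading term divides it; move \tfrac{73}{20}r to the remainder.
  leading term 1: no divisor's leading term divides it; move -\tfrac{64}{15} to the remainder.
  remainder -\tfrac{7}{12}qr - \tfrac{10}{3}q - \tfrac{113}{60}r^{2} + \tfrac{73}{20}r - \tfrac{64}{15} ≠ 0; add g_4 = -\tfrac{7}{12}qr - \tfrac{10}{3}q - \tfrac{113}{60}r^{2} + \tfrac{73}{20}r - \tfrac{64}{15} to the basis.

The other S-polynomials (S(f_2,g_3), S(f_1,g_4), S(f_2,g_4), S(g_3,g_4)) all reduce to 0 modulo the current basis, so we have a Gröbner basis.
Inter-reduce: drop elements whose leading term is divisible by another's, tail-reduce, and make monic.

G = {p + \tfrac{7}{12}q + \tfrac{113}{60}r - \tfrac{251}{60}, qr + \tfrac{40}{7}q + \tfrac{113}{35}r^{2} - \tfrac{219}{35}r + \tfrac{256}{35}}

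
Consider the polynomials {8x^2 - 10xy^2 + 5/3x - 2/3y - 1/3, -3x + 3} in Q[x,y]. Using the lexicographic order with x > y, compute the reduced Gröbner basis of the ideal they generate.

G = {x - 1, y^2 + 1/15y - 14/15}

This is the nonlinear analogue of row-reducing a linear system.

f_1 = 8x^2 - 10xy^2 + 5/3x - 2/3y - 1/3, LT = x^2.
f_2 = -3x + 3, LT = x.

S(f_1,f_2): lcm = x^2. S = -5/4xy^2 + 29/24x - 1/12y - 1/24.
  leading term xy^2: subtract (5/12y^2)·f_2 from -5/4xy^2 + 29/24x - 1/12y - 1/24 → 29/24x - 5/4y^2 - 1/12y - 1/24
  leading term x: subtract (-29/72)·f_2 from 29/24x - 5/4y^2 - 1/12y - 1/24 → -5/4y^2 - 1/12y + 7/6
  leading term y^2: no divisor's leading term divides it; move -5/4y^2 to the remainder.
  leading term y: no divisor's leading term divides it; move -1/12y to the remainder.
  leading term 1: no divisor's leading term divides it; move 7/6 to the remainder.
  remainder -5/4y^2 - 1/12y + 7/6 ≠ 0; add g_3 = -5/4y^2 - 1/12y + 7/6 to the basis.

The other S-polynomials (S(f_1,g_3), S(f_2,g_3)) all reduce to 0 modulo the current basis, so we have a Gröbner basis.
Inter-reduce: drop elements whose leading term is divisible by another's, tail-reduce, and make monic.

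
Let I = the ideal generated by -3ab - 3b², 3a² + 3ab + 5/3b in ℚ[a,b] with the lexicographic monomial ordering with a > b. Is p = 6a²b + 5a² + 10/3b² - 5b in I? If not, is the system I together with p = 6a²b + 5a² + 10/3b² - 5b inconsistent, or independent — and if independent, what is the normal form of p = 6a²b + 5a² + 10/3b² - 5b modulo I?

First compute the reduced Gröbner basis of I by Buchberger's algorithm.
f_1 = -3ab - 3b², LT = ab.
f_2 = 3a² + 3ab + 5/3b, LT = a².

S(f_1,f_2): lcm = a²b. S = -5/9b².
  leading term b²: no divisor's leading term divides it; move -5/9b² to the remainder.
  remainder -5/9b² ≠ 0; add h_3 = -5/9b² to the basis.

The other S-polynomials (S(f_1,h_3), S(f_2,h_3)) all reduce to 0 modulo the current basis, so we have a Gröbner basis.
Inter-reduce: drop elements whose leading term is divisible by another's, tail-reduce, and make monic.
Reduced Gröbner basis: {a² + 5/9b, ab, b²}.
Label its elements g_1 = a² + 5/9b, g_2 = ab, g_3 = b².

Reduce p = 6a²b + 5a² + 10/3b² - 5b modulo G:
  leading term a²b: subtract (6b)·g_1 from 6a²b + 5a² + 10/3b² - 5b → 5a² - 5b
  leading term a²: subtract (5)·g_1 from 5a² - 5b → -70/9b
  leading term b: no divisor's leading term divides it; move -70/9b to the remainder.
  normal form = -70/9b.
The normal form is nonzero, so p ∉ I. Since p minus its normal form lies in I, I + (p) = I + (r) where r = -70/9b; decide whether this ideal is the whole ring.
Run Buchberger on G together with r (pairs among the g_i already reduce to 0 since G is a Gröbner basis):
g_1 = a² + 5/9b, LT = a².
g_2 = ab, LT = ab.
g_3 = b², LT = b².
r = -70/9b, LT = b.

The S-polynomials (S(g_1,g_2), S(g_1,g_3), S(g_1,r), S(g_2,g_3), S(g_2,r), S(g_3,r)) all reduce to 0 modulo the current basis, so we have a Gröbner basis.
Inter-reduce: drop elements whose leading term is divisible by another's, tail-reduce, and make monic.
Reduced Gröbner basis: {a², b}.
The reduced Gröbner basis of I + (p) is {a², b} ≠ {1}, a proper ideal, so the enlarged system stays consistent: p is independent of I, with normal form -70/9b.

6a²b + 5a² + 10/3b² - 5b is independent of I; its normal form modulo I is -70/9b.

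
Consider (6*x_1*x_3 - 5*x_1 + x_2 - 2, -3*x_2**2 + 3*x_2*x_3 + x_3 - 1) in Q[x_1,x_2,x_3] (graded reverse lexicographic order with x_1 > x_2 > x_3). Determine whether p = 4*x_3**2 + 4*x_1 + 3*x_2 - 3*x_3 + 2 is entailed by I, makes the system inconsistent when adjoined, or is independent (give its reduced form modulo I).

First compute the reduced Gröbner basis of I by Buchberger's algorithm.
f_1 = 6*x_1*x_3 - 5*x_1 + x_2 - 2, LT = x_1*x_3.
f_2 = -3*x_2**2 + 3*x_2*x_3 + x_3 - 1, LT = x_2**2.

The S-polynomials (S(f_1,f_2)) all reduce to 0 modulo the current basis, so we have a Gröbner basis.
Inter-reduce: drop elements whose leading term is divisible by another's, tail-reduce, and make monic.
Reduced Gröbner basis: {x_2**2 - x_2*x_3 - 1/3*x_3 + 1/3, x_1*x_3 - 5/6*x_1 + 1/6*x_2 - 1/3}.
Label its elements g_1 = x_2**2 - x_2*x_3 - 1/3*x_3 + 1/3, g_2 = x_1*x_3 - 5/6*x_1 + 1/6*x_2 - 1/3.

Reduce p = 4*x_3**2 + 4*x_1 + 3*x_2 - 3*x_3 + 2 modulo G:
  leading term x_3**2: no divisor's leading term divides it; move 4*x_3**2 to the remainder.
  leading term x_1: no divisor's leading term divides it; move 4*x_1 to the remainder.
  leading term x_2: no divisor's leading term divides it; move 3*x_2 to the remainder.
  leading term x_3: no divisor's leading term divides it; move -3*x_3 to the remainder.
  leading term 1: no divisor's leading term divides it; move 2 to the remainder.
  normal form = 4*x_3**2 + 4*x_1 + 3*x_2 - 3*x_3 + 2.
The normal form is nonzero, so p ∉ I. Since p minus its normal form lies in I, I + (p) = I + (r) where r = 4*x_3**2 + 4*x_1 + 3*x_2 - 3*x_3 + 2; decide whether this ideal is the whole ring.
Run Buchberger on G together with r (pairs among the g_i already reduce to 0 since G is a Gröbner basis):
g_1 = x_2**2 - x_2*x_3 - 1/3*x_3 + 1/3, LT = x_2**2.
g_2 = x_1*x_3 - 5/6*x_1 + 1/6*x_2 - 1/3, LT = x_1*x_3.
r = 4*x_3**2 + 4*x_1 + 3*x_2 - 3*x_3 + 2, LT = x_3**2.

S(g_2,r): lcm = x_1*x_3**2. S = -x_1**2 - 3/4*x_1*x_2 - 1/12*x_1*x_3 + 1/6*x_2*x_3 - 1/2*x_1 - 1/3*x_3.
  leading term x_1**2: no divisor's leading term divides it; move -x_1**2 to the remainder.
  leading term x_1*x_2: no divisor's leading term divides it; move -3/4*x_1*x_2 to the remainder.
  leading term x_1*x_3: subtract (-1/12)·g_2 from -1/12*x_1*x_3 + 1/6*x_2*x_3 - 1/2*x_1 - 1/3*x_3 → 1/6*x_2*x_3 - 41/72*x_1 + 1/72*x_2 - 1/3*x_3 - 1/36
  leading term x_2*x_3: no divisor's leading term divides it; move 1/6*x_2*x_3 to the remainder.
  leading term x_1: no divisor's leading term divides it; move -41/72*x_1 to the remainder.
  leading term x_2: no divisor's leading term divides it; move 1/72*x_2 to the remainder.
  leading term x_3: no divisor's leading term divides it; move -1/3*x_3 to the remainder.
  leading term 1: no divisor's leading term divides it; move -1/36 to the remainder.
  remainder -x_1**2 - 3/4*x_1*x_2 + 1/6*x_2*x_3 - 41/72*x_1 + 1/72*x_2 - 1/3*x_3 - 1/36 ≠ 0; add m_4 = -x_1**2 - 3/4*x_1*x_2 + 1/6*x_2*x_3 - 41/72*x_1 + 1/72*x_2 - 1/3*x_3 - 1/36 to the basis.

The other S-polynomials (S(g_1,g_2), S(g_1,r), S(g_1,m_4), S(g_2,m_4), S(r,m_4)) all reduce to 0 modulo the current basis, so we have a Gröbner basis.
Inter-reduce: drop elements whose leading term is divisible by another's, tail-reduce, and make monic.
Reduced Gröbner basis: {x_1**2 + 3/4*x_1*x_2 - 1/6*x_2*x_3 + 41/72*x_1 - 1/72*x_2 + 1/3*x_3 + 1/36, x_2**2 - x_2*x_3 - 1/3*x_3 + 1/3, x_1*x_3 - 5/6*x_1 + 1/6*x_2 - 1/3, x_3**2 + x_1 + 3/4*x_2 - 3/4*x_3 + 1/2}.
The reduced Gröbner basis of I + (p) is {x_1**2 + 3/4*x_1*x_2 - 1/6*x_2*x_3 + 41/72*x_1 - 1/72*x_2 + 1/3*x_3 + 1/36, x_2**2 - x_2*x_3 - 1/3*x_3 + 1/3, x_1*x_3 - 5/6*x_1 + 1/6*x_2 - 1/3, x_3**2 + x_1 + 3/4*x_2 - 3/4*x_3 + 1/2} ≠ {1}, a proper ideal, so the enlarged system stays consistent: p is independent of I, with normal form 4*x_3**2 + 4*x_1 + 3*x_2 - 3*x_3 + 2.

Ideal membership is decidable via reduction modulo a Gröbner basis.

4*x_3**2 + 4*x_1 + 3*x_2 - 3*x_3 + 2 is independent of I; its normal form modulo I is 4*x_3**2 + 4*x_1 + 3*x_2 - 3*x_3 + 2.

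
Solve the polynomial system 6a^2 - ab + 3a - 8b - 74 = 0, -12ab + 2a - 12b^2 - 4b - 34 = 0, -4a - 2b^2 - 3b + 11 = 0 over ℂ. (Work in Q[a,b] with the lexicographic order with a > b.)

{(3, -1)}

Compute a lex Gröbner basis by Buchberger's algorithm.
f_1 = 6a^2 - ab + 3a - 8b - 74, LT = a^2.
f_2 = -12ab + 2a - 12b^2 - 4b - 34, LT = ab.
f_3 = -4a - 2b^2 - 3b + 11, LT = a.

S(f_1,f_2): lcm = a^2b. S = 1/6a^2 - 7/6ab^2 + 1/6ab - 17/6a - 4/3b^2 - 37/3b.
  leading term a^2: subtract (1/36)·f_1 from 1/6a^2 - 7/6ab^2 + 1/6ab - 17/6a - 4/3b^2 - 37/3b → -7/6ab^2 + 7/36ab - 35/12a - 4/3b^2 - 109/9b + 37/18
  leading term ab^2: subtract (7/72b)·f_2 from -7/6ab^2 + 7/36ab - 35/12a - 4/3b^2 - 109/9b + 37/18 → -35/12a + 7/6b^3 - 17/18b^2 - 317/36b + 37/18
  leading term a: subtract (35/48)·f_3 from -35/12a + 7/6b^3 - 17/18b^2 - 317/36b + 37/18 → 7/6b^3 + 37/72b^2 - 953/144b - 859/144
  leading term b^3: no divisor's leading term divides it; move 7/6b^3 to the remainder.
  leading term b^2: no divisor's leading term divides it; move 37/72b^2 to the remainder.
  leading term b: no divisor's leading term divides it; move -953/144b to the remainder.
  leading term 1: no divisor's leading term divides it; move -859/144 to the remainder.
  remainder 7/6b^3 + 37/72b^2 - 953/144b - 859/144 ≠ 0; add h_4 = 7/6b^3 + 37/72b^2 - 953/144b - 859/144 to the basis.

S(f_1,f_3): lcm = a^2. S = -1/2ab^2 - 11/12ab + 13/4a - 4/3b - 37/3.
  leading term ab^2: subtract (1/24b)·f_2 from -1/2ab^2 - 11/12ab + 13/4a - 4/3b - 37/3 → -ab + 13/4a + 1/2b^3 + 1/6b^2 + 1/12b - 37/3
  leading term ab: subtract (1/12)·f_2 from -ab + 13/4a + 1/2b^3 + 1/6b^2 + 1/12b - 37/3 → 37/12a + 1/2b^3 + 7/6b^2 + 5/12b - 19/2
  leading term a: subtract (-37/48)·f_3 from 37/12a + 1/2b^3 + 7/6b^2 + 5/12b - 19/2 → 1/2b^3 - 3/8b^2 - 91/48b - 49/48
  leading term b^3: subtract (3/7)·h_4 from 1/2b^3 - 3/8b^2 - 91/48b - 49/48 → -25/42b^2 + 79/84b + 43/28
  leading term b^2: no divisor's leading term divides it; move -25/42b^2 to the remainder.
  leading term b: no divisor's leading term divides it; move 79/84b to the remainder.
  leading term 1: no divisor's leading term divides it; move 43/28 to the remainder.
  remainder -25/42b^2 + 79/84b + 43/28 ≠ 0; add h_5 = -25/42b^2 + 79/84b + 43/28 to the basis.

S(f_2,f_3): lcm = ab. S = -1/6a - 1/2b^3 + 1/4b^2 + 37/12b + 17/6.
  leading term a: subtract (1/24)·f_3 from -1/6a - 1/2b^3 + 1/4b^2 + 37/12b + 17/6 → -1/2b^3 + 1/3b^2 + 77/24b + 19/8
  leading term b^3: subtract (-3/7)·h_4 from -1/2b^3 + 1/3b^2 + 77/24b + 19/8 → 31/56b^2 + 125/336b - 61/336
  leading term b^2: subtract (-93/100)·h_5 from 31/56b^2 + 125/336b - 61/336 → 187/150b + 187/150
  leading term b: no divisor's leading term divides it; move 187/150b to the remainder.
  leading term 1: no divisor's leading term divides it; move 187/150 to the remainder.
  remainder 187/150b + 187/150 ≠ 0; add h_6 = 187/150b + 187/150 to the basis.

The other S-polynomials (S(f_1,h_4), S(f_2,h_4), S(f_3,h_4), S(f_1,h_5), S(f_2,h_5), S(f_3,h_5), S(h_4,h_5), S(f_1,h_6), S(f_2,h_6), S(f_3,h_6), S(h_4,h_6), S(h_5,h_6)) all reduce to 0 modulo the current basis, so we have a Gröbner basis.
Inter-reduce: drop elements whose leading term is divisible by another's, tail-reduce, and make monic.
Reduced Gröbner basis: {a - 3, b + 1}.

Since the basis is lex-ordered, b + 1 is univariate in b. Its roots are {-1}. Back-substituting each root into the other basis elements fixes the other coordinates.
  b = -1: the earlier basis element becomes a - 3 = 0, giving a = 3 — point (3, -1).
Check: every point annihilates each of the original generators.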